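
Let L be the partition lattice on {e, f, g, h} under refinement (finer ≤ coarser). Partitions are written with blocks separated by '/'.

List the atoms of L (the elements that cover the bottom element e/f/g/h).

e/f/gh, e/fg/h, e/fh/g, ef/g/h, eg/f/h, eh/f/g

The atoms are exactly the elements that cover e/f/g/h: e/f/gh, e/fg/h, e/fh/g, ef/g/h, eg/f/h, eh/f/g.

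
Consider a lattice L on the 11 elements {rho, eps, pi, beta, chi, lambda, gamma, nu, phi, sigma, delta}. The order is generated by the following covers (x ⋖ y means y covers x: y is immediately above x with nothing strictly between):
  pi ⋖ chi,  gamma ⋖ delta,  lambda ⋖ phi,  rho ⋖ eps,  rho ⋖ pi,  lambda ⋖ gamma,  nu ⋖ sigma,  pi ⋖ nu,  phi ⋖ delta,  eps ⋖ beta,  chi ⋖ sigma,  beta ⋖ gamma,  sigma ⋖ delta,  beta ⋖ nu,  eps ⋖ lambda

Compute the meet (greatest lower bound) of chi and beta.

rho

Common lower bounds of {chi, beta}: rho.
The greatest among these is rho.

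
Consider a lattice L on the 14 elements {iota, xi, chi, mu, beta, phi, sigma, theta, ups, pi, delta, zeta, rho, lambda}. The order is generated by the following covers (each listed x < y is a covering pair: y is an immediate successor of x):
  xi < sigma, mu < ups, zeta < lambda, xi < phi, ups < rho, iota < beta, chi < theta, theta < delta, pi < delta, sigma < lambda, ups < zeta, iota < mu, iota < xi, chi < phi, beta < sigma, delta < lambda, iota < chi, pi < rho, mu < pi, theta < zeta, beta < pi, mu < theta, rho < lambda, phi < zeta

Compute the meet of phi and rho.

iota

Common lower bounds of {phi, rho}: iota.
The greatest among these is iota.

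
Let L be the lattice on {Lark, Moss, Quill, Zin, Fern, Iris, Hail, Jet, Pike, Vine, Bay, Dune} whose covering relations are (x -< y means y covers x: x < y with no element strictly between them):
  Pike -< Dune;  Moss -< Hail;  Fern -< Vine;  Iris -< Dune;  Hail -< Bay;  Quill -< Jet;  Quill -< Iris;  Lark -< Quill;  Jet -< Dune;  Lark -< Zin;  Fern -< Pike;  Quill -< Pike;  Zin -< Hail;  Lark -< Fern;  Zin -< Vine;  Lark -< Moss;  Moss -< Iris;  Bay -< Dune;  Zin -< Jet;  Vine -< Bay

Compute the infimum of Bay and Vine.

Common lower bounds of {Bay, Vine}: Fern, Lark, Vine, Zin.
The greatest among these is Vine.

Vine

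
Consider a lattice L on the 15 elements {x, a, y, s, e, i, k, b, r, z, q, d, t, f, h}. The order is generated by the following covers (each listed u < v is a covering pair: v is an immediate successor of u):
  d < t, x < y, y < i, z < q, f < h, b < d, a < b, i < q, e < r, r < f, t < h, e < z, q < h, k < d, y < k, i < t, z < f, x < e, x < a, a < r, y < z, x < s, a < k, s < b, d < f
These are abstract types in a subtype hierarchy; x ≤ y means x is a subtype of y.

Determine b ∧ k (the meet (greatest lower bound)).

Common lower bounds of {b, k}: a, x.
The greatest among these is a.

a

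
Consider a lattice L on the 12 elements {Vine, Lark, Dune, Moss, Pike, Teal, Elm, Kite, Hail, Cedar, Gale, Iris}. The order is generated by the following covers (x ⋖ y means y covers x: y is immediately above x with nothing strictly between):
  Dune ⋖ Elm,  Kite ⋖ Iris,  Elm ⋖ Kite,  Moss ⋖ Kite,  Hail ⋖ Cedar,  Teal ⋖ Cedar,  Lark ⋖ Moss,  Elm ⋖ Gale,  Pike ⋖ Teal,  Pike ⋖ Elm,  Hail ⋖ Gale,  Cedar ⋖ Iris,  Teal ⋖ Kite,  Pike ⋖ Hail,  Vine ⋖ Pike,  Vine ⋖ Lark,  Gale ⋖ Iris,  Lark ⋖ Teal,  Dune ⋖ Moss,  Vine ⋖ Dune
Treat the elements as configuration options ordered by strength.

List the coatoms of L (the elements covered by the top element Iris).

The coatoms are exactly the elements covered by Iris: Cedar, Gale, Kite.

Cedar, Gale, Kite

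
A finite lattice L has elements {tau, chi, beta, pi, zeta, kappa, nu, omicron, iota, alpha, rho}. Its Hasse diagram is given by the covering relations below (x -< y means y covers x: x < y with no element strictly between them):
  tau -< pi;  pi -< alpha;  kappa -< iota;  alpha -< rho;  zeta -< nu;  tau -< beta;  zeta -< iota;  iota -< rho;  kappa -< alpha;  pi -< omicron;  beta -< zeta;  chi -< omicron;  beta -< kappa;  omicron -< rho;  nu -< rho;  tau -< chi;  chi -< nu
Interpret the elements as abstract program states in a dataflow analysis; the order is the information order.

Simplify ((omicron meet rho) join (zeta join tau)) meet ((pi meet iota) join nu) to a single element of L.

omicron ∧ rho = omicron
zeta ∨ tau = zeta
omicron ∨ zeta = rho
pi ∧ iota = tau
tau ∨ nu = nu
rho ∧ nu = nu

nu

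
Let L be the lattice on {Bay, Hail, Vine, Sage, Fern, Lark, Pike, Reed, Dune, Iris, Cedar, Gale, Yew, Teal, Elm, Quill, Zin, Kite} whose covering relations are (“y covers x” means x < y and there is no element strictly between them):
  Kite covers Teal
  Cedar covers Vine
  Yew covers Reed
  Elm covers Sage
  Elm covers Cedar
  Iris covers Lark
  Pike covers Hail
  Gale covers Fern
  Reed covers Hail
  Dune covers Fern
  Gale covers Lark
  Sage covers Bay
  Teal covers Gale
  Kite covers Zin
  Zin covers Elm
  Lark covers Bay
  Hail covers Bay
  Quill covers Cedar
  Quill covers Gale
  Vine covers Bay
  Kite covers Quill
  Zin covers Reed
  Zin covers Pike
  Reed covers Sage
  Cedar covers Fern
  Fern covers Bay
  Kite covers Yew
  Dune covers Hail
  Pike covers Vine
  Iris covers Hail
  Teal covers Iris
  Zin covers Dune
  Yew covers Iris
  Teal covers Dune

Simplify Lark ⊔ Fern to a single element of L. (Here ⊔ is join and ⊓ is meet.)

Gale

Lark ∨ Fern = Gale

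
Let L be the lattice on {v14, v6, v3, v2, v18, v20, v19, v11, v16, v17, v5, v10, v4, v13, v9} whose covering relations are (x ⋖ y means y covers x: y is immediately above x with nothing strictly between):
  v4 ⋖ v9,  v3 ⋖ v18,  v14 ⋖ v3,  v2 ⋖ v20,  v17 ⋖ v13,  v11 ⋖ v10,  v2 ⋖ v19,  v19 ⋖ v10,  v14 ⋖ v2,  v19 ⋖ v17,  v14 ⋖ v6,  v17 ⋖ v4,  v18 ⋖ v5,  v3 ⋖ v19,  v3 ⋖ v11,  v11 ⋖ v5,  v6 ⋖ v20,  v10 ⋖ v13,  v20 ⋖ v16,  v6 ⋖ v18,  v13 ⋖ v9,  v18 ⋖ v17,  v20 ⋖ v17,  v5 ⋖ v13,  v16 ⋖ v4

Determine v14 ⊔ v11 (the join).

Common upper bounds of {v14, v11}: v10, v11, v13, v5, v9.
The least among these is v11.

v11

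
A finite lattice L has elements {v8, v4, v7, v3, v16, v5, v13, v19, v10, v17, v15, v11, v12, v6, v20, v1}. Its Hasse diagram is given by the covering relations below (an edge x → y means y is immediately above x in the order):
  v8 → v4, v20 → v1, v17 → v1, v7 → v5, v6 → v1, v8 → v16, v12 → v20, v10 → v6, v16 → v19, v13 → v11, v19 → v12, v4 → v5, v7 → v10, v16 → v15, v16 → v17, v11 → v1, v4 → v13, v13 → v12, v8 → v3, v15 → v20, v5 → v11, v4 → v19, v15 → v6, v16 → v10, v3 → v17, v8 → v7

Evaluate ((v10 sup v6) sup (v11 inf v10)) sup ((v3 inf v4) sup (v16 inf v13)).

v10 ∨ v6 = v6
v11 ∧ v10 = v7
v6 ∨ v7 = v6
v3 ∧ v4 = v8
v16 ∧ v13 = v8
v8 ∨ v8 = v8
v6 ∨ v8 = v6

v6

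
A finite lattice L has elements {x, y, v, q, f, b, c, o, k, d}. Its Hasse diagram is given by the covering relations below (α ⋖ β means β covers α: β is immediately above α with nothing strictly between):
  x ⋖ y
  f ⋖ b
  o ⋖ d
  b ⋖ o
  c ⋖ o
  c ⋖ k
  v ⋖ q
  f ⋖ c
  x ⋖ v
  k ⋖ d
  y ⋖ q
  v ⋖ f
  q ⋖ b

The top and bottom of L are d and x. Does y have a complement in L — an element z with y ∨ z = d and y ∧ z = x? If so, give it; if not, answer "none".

Need z with y ∨ z = d and y ∧ z = x.
Checking each element gives: k.

k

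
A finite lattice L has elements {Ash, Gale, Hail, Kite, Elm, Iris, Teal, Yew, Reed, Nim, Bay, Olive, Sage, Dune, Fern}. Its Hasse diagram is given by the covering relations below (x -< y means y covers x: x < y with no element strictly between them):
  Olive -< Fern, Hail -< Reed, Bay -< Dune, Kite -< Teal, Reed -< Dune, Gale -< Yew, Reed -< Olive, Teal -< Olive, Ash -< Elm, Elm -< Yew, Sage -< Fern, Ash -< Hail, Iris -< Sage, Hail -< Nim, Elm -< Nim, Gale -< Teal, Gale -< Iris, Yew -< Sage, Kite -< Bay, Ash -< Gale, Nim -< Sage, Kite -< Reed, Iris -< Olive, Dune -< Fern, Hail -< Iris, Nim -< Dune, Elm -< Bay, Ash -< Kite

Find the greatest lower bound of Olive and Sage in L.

Common lower bounds of {Olive, Sage}: Ash, Gale, Hail, Iris.
The greatest among these is Iris.

Iris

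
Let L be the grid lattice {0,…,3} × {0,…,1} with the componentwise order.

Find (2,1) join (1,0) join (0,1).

In a product of chains, the join is componentwise max, giving (2,1).

(2,1)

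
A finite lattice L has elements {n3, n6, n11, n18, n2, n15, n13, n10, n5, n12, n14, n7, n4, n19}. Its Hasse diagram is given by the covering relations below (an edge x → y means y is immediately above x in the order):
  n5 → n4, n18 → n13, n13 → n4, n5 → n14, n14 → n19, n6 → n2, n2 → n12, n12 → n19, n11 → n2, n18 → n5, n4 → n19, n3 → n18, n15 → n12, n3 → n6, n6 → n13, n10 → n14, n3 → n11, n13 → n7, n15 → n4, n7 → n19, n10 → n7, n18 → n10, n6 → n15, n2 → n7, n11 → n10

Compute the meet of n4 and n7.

Common lower bounds of {n4, n7}: n13, n18, n3, n6.
The greatest among these is n13.

n13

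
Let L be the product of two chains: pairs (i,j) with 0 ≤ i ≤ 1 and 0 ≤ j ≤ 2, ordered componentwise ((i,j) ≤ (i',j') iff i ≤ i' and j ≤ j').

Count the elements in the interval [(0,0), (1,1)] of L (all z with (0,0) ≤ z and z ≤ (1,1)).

The interval [(0,0), (1,1)] = {(0,0), (0,1), (1,0), (1,1)}, which has 4 elements.

4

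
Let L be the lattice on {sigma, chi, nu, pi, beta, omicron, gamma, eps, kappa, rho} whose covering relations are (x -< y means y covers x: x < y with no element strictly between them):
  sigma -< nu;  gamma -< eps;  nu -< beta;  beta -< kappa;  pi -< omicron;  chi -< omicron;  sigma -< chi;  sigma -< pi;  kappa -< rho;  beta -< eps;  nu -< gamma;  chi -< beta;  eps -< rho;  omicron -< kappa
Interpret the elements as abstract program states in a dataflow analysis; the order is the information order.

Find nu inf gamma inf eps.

Common lower bounds of {nu, gamma, eps}: nu, sigma.
The greatest among these is nu.

nu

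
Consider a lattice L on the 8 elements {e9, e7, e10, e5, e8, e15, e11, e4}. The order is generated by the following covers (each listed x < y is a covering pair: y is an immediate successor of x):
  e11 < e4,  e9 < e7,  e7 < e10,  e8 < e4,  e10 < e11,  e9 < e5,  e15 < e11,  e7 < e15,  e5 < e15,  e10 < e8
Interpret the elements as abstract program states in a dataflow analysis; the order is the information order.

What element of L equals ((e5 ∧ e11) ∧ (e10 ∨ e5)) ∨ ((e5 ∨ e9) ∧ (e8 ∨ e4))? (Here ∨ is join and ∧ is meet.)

e5 ∧ e11 = e5
e10 ∨ e5 = e11
e5 ∧ e11 = e5
e5 ∨ e9 = e5
e8 ∨ e4 = e4
e5 ∧ e4 = e5
e5 ∨ e5 = e5

e5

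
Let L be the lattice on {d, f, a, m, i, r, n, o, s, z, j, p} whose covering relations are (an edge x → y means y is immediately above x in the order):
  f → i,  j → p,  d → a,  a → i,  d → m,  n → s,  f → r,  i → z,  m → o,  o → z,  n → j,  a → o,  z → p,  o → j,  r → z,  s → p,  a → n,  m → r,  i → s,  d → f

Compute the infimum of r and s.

f

Common lower bounds of {r, s}: d, f.
The greatest among these is f.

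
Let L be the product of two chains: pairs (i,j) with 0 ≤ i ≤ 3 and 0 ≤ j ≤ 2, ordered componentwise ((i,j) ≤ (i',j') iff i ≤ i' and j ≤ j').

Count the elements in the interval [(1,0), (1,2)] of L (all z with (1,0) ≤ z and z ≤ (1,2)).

The interval [(1,0), (1,2)] = {(1,0), (1,1), (1,2)}, which has 3 elements.

3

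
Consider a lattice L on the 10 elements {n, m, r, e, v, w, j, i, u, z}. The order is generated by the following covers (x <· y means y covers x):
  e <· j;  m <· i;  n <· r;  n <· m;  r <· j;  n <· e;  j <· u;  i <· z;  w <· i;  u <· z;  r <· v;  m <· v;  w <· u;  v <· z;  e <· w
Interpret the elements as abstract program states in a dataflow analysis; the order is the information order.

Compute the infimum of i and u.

w

Common lower bounds of {i, u}: e, n, w.
The greatest among these is w.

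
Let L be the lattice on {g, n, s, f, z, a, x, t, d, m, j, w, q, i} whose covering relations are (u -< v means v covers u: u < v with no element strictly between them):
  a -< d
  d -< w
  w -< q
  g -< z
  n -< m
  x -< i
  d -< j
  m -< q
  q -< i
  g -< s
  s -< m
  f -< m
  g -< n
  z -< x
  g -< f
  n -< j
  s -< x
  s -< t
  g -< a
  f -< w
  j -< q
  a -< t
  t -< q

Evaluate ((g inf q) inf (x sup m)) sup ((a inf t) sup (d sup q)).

g ∧ q = g
x ∨ m = i
g ∧ i = g
a ∧ t = a
d ∨ q = q
a ∨ q = q
g ∨ q = q

q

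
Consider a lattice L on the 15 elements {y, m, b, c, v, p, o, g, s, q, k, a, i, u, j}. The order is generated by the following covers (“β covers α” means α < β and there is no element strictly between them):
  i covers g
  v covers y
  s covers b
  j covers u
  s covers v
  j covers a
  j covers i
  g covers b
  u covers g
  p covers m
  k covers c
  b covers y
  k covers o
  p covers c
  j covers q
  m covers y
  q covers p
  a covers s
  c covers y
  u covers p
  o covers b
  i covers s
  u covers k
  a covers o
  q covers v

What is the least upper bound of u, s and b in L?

j

Common upper bounds of {u, s, b}: j.
The least among these is j.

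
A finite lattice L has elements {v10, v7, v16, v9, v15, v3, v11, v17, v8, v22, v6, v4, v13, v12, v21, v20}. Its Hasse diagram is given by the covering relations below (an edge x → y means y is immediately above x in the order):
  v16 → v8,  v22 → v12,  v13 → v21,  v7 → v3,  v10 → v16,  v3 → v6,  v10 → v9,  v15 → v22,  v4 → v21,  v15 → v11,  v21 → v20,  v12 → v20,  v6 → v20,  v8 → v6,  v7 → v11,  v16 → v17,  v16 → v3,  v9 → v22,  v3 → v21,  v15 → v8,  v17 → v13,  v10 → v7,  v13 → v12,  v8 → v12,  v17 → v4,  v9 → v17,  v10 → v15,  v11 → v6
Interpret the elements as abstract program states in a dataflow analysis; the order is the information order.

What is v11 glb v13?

Common lower bounds of {v11, v13}: v10.
The greatest among these is v10.

v10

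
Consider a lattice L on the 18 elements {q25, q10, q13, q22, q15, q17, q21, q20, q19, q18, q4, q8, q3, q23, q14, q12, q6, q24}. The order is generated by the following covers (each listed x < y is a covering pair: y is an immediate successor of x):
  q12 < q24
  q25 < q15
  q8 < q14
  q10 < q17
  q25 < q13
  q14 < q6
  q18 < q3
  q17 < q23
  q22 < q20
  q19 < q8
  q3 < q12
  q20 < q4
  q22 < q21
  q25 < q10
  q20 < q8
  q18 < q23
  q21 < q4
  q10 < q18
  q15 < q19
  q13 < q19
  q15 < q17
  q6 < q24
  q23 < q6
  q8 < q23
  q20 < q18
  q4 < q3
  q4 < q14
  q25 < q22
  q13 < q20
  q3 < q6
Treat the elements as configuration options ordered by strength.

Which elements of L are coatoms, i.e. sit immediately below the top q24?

q12, q6

The coatoms are exactly the elements covered by q24: q12, q6.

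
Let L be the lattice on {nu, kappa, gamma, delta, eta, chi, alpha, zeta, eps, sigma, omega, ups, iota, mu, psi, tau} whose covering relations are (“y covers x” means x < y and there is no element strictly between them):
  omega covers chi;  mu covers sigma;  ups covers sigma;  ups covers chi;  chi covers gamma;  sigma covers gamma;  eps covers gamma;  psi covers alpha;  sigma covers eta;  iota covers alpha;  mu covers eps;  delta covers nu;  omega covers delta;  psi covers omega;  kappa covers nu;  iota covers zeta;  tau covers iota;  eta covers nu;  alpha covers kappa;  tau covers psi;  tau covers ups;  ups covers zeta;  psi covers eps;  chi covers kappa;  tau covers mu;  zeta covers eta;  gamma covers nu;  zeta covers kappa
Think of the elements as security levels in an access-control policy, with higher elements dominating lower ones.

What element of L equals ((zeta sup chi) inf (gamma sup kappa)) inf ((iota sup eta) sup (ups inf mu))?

chi

zeta ∨ chi = ups
gamma ∨ kappa = chi
ups ∧ chi = chi
iota ∨ eta = iota
ups ∧ mu = sigma
iota ∨ sigma = tau
chi ∧ tau = chi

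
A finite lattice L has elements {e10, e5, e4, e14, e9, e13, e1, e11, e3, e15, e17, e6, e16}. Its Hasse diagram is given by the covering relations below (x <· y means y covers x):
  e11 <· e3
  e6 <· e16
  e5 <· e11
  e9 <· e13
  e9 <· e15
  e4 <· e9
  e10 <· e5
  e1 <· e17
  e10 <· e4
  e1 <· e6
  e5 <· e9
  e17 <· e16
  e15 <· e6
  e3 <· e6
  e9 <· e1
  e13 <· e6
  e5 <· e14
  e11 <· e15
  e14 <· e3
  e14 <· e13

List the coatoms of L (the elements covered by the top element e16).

The coatoms are exactly the elements covered by e16: e17, e6.

e17, e6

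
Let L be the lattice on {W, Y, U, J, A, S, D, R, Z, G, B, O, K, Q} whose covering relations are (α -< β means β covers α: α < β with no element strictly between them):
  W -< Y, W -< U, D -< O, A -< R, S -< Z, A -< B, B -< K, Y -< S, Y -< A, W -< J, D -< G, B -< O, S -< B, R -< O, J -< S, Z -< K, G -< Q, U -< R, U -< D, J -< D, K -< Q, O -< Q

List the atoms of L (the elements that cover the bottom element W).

J, U, Y

The atoms are exactly the elements that cover W: J, U, Y.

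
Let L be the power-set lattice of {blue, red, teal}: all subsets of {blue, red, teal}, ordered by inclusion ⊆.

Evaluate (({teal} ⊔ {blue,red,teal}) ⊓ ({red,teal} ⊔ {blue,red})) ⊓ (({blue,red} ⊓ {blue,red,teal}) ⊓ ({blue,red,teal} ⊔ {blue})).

{blue,red}

{teal} ∨ {blue,red,teal} = {blue,red,teal}
{red,teal} ∨ {blue,red} = {blue,red,teal}
{blue,red,teal} ∧ {blue,red,teal} = {blue,red,teal}
{blue,red} ∧ {blue,red,teal} = {blue,red}
{blue,red,teal} ∨ {blue} = {blue,red,teal}
{blue,red} ∧ {blue,red,teal} = {blue,red}
{blue,red,teal} ∧ {blue,red} = {blue,red}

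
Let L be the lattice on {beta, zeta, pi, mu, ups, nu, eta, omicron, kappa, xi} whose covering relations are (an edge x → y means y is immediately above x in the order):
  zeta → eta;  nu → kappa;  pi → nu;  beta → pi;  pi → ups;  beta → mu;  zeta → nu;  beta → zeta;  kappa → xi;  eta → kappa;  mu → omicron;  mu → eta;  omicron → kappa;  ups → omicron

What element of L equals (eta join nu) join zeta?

kappa

eta ∨ nu = kappa
kappa ∨ zeta = kappa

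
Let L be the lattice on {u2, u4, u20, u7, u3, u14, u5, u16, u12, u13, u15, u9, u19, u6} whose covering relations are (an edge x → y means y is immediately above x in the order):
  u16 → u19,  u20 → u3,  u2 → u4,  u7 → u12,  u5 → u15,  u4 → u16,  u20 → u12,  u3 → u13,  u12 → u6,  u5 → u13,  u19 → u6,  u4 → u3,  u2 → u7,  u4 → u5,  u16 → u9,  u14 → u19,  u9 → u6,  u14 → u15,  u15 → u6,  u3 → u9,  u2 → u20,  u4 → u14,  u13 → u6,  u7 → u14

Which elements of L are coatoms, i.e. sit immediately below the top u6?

The coatoms are exactly the elements covered by u6: u12, u13, u15, u19, u9.

u12, u13, u15, u19, u9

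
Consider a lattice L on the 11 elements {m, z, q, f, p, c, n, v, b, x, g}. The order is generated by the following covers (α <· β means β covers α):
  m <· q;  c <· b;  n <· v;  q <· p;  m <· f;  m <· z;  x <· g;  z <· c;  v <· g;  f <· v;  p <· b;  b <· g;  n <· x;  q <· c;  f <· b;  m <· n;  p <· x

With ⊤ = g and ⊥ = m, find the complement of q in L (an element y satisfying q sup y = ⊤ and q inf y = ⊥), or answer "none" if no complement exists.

Need y with q ∨ y = g and q ∧ y = m.
Checking each element gives: v.

v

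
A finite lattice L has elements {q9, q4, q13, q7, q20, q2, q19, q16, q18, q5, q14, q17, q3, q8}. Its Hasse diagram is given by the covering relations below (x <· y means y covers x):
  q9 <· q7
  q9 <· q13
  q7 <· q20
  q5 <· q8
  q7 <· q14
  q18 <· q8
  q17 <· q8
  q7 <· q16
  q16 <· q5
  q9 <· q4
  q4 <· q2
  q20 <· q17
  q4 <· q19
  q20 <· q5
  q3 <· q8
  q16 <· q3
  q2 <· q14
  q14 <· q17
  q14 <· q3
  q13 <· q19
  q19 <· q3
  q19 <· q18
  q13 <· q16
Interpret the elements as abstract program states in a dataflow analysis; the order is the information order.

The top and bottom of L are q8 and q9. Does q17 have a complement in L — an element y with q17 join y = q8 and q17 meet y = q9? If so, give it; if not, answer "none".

q13

Need y with q17 ∨ y = q8 and q17 ∧ y = q9.
Checking each element gives: q13.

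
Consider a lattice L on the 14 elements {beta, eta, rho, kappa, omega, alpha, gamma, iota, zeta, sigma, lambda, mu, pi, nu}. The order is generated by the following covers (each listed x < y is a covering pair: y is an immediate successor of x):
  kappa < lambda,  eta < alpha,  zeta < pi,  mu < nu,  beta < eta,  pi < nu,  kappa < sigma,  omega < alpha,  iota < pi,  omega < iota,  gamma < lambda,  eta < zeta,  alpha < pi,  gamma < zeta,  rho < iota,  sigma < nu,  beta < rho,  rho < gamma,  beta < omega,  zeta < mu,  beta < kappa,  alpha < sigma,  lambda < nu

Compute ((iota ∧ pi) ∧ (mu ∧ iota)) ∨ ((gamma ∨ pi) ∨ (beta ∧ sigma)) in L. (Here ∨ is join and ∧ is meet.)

pi

iota ∧ pi = iota
mu ∧ iota = rho
iota ∧ rho = rho
gamma ∨ pi = pi
beta ∧ sigma = beta
pi ∨ beta = pi
rho ∨ pi = pi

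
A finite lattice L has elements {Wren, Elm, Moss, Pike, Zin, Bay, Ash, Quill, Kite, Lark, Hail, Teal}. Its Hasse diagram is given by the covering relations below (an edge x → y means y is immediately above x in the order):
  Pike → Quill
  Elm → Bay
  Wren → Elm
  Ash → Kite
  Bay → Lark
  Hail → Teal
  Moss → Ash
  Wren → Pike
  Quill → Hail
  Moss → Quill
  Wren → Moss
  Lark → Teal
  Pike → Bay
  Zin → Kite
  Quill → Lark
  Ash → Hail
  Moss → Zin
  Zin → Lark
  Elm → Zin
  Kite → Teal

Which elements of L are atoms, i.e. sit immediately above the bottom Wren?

Elm, Moss, Pike

The atoms are exactly the elements that cover Wren: Elm, Moss, Pike.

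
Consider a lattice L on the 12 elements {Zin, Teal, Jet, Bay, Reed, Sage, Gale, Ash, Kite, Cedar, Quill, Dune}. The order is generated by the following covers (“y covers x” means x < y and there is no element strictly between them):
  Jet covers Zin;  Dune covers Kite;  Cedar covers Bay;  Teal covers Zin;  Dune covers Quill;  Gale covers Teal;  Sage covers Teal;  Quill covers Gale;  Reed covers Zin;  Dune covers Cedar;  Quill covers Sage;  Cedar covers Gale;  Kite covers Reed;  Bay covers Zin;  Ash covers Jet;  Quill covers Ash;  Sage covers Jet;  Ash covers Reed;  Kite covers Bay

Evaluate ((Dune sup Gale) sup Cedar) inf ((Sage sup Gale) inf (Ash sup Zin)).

Ash

Dune ∨ Gale = Dune
Dune ∨ Cedar = Dune
Sage ∨ Gale = Quill
Ash ∨ Zin = Ash
Quill ∧ Ash = Ash
Dune ∧ Ash = Ash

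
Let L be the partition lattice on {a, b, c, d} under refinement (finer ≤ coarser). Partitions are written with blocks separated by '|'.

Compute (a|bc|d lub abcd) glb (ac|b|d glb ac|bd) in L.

ac|b|d

a|bc|d ∨ abcd = abcd
ac|b|d ∧ ac|bd = ac|b|d
abcd ∧ ac|b|d = ac|b|d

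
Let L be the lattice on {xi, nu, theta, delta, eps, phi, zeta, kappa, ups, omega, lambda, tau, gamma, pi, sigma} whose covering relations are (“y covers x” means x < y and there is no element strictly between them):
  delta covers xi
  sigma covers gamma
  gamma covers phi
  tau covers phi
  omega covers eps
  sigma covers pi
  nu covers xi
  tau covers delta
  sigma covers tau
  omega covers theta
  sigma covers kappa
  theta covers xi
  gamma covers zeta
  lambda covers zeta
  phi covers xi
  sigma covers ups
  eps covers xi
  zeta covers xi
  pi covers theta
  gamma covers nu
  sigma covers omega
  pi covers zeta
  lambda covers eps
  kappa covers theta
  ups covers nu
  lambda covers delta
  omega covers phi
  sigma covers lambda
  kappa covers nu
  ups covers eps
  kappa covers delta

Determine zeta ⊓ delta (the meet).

Common lower bounds of {zeta, delta}: xi.
The greatest among these is xi.

xi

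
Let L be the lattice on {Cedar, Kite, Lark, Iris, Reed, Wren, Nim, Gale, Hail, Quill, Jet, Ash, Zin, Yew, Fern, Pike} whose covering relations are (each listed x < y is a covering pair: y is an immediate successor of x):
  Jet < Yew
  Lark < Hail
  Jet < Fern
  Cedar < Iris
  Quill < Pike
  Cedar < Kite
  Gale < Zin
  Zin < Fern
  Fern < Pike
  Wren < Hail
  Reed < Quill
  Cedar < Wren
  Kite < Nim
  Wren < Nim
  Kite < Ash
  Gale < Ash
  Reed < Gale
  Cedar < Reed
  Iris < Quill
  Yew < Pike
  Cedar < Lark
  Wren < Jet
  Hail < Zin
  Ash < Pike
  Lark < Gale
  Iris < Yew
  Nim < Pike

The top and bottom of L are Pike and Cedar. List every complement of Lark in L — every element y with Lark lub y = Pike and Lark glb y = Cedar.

Iris, Nim, Quill, Yew

Need y with Lark ∨ y = Pike and Lark ∧ y = Cedar.
Checking each element gives: Iris, Nim, Quill, Yew.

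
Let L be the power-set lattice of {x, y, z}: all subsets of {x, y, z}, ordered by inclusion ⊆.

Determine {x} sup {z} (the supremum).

{x,z}

Common upper bounds of {{x}, {z}}: {x,y,z}, {x,z}.
The least among these is {x,z}.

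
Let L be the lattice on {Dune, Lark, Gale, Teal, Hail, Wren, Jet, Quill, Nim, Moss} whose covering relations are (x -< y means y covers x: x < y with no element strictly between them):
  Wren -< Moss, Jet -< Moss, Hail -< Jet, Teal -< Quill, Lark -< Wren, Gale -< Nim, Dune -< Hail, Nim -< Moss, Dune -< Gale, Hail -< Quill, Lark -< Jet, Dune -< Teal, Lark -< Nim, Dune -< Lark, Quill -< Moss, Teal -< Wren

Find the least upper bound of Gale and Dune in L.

Gale

Common upper bounds of {Gale, Dune}: Gale, Moss, Nim.
The least among these is Gale.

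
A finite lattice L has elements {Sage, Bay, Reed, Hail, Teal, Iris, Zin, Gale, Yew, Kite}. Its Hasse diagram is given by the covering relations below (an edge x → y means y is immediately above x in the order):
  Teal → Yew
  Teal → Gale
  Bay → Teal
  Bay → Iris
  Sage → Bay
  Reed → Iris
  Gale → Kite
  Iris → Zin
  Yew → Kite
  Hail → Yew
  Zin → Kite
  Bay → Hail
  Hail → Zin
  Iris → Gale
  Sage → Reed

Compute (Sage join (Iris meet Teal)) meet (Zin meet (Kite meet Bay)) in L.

Bay

Iris ∧ Teal = Bay
Sage ∨ Bay = Bay
Kite ∧ Bay = Bay
Zin ∧ Bay = Bay
Bay ∧ Bay = Bay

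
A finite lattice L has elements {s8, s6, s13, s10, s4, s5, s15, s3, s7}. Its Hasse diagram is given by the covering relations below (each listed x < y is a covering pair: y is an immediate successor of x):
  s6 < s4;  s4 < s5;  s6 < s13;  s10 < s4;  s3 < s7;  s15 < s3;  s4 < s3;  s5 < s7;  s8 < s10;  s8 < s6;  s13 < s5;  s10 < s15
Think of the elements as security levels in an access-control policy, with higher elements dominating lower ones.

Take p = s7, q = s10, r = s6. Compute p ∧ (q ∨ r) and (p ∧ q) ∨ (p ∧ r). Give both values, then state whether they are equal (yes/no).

q ∨ r = s4, so p ∧ (q ∨ r) = s7 ∧ s4 = s4.
p ∧ q = s10 and p ∧ r = s6, so (p ∧ q) ∨ (p ∧ r) = s10 ∨ s6 = s4.
Equal: yes.

s4; s4; yes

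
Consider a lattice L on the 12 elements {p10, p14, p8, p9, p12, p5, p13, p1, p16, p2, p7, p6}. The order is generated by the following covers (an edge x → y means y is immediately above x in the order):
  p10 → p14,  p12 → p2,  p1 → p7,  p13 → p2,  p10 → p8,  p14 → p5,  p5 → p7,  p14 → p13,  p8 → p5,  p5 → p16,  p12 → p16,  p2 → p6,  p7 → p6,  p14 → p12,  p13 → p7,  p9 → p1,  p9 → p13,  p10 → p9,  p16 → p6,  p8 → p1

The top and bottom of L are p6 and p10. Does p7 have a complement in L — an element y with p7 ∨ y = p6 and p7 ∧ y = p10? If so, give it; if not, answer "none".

For every candidate y, either p7 ∨ y ≠ p6 or p7 ∧ y ≠ p10; no complement exists.

none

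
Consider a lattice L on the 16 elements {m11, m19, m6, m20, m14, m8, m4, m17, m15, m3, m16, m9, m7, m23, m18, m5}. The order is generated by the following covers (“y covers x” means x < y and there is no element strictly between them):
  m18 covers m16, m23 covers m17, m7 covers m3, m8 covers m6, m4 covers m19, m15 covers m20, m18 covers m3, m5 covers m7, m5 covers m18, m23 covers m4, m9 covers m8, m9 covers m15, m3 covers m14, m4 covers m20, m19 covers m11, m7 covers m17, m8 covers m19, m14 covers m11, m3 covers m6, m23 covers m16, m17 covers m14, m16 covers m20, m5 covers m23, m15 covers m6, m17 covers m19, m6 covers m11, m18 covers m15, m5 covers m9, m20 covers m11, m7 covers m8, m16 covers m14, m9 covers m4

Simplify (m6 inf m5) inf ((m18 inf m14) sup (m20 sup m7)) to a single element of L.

m6

m6 ∧ m5 = m6
m18 ∧ m14 = m14
m20 ∨ m7 = m5
m14 ∨ m5 = m5
m6 ∧ m5 = m6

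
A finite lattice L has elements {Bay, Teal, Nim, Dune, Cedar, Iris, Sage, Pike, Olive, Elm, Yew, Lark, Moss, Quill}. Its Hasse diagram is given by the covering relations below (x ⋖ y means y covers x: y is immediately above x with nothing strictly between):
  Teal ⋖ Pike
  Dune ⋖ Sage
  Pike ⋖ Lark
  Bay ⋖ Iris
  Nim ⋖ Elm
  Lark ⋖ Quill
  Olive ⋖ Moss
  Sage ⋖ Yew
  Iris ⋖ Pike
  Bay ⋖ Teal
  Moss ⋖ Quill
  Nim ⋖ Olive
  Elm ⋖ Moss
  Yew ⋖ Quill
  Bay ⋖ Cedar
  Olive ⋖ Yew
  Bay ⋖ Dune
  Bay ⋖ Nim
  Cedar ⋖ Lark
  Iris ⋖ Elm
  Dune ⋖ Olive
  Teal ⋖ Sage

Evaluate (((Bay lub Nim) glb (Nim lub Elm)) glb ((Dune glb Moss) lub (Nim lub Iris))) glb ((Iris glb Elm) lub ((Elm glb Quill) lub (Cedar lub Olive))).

Bay ∨ Nim = Nim
Nim ∨ Elm = Elm
Nim ∧ Elm = Nim
Dune ∧ Moss = Dune
Nim ∨ Iris = Elm
Dune ∨ Elm = Moss
Nim ∧ Moss = Nim
Iris ∧ Elm = Iris
Elm ∧ Quill = Elm
Cedar ∨ Olive = Quill
Elm ∨ Quill = Quill
Iris ∨ Quill = Quill
Nim ∧ Quill = Nim

Nim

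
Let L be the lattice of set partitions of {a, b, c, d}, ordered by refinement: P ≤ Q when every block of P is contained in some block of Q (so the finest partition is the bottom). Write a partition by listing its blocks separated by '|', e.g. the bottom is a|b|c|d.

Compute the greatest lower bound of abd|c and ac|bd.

a|bd|c

The meet (common refinement) of abd|c and ac|bd intersects blocks pairwise, giving a|bd|c.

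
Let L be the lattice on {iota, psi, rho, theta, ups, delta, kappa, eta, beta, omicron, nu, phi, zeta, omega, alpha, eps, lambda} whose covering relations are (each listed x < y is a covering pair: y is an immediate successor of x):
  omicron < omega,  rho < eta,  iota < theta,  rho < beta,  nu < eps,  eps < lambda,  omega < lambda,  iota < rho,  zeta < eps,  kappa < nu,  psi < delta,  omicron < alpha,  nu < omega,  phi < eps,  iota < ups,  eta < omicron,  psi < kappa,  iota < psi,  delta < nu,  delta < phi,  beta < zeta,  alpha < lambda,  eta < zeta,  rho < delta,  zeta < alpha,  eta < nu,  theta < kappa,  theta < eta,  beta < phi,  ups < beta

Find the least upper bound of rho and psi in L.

Common upper bounds of {rho, psi}: delta, eps, lambda, nu, omega, phi.
The least among these is delta.

delta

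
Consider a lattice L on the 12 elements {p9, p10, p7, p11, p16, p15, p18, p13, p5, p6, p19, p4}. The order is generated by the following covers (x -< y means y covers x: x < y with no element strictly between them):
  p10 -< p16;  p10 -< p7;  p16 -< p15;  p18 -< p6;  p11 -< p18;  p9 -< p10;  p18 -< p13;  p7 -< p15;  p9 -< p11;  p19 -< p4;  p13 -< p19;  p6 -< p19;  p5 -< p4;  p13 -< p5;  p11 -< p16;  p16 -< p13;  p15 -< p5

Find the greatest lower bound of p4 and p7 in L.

Common lower bounds of {p4, p7}: p10, p7, p9.
The greatest among these is p7.

p7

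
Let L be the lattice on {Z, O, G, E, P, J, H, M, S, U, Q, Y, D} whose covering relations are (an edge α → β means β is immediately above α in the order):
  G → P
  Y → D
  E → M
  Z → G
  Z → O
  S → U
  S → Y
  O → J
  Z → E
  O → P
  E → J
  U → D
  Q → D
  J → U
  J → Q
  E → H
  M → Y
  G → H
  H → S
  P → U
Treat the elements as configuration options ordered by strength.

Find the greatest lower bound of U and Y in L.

Common lower bounds of {U, Y}: E, G, H, S, Z.
The greatest among these is S.

S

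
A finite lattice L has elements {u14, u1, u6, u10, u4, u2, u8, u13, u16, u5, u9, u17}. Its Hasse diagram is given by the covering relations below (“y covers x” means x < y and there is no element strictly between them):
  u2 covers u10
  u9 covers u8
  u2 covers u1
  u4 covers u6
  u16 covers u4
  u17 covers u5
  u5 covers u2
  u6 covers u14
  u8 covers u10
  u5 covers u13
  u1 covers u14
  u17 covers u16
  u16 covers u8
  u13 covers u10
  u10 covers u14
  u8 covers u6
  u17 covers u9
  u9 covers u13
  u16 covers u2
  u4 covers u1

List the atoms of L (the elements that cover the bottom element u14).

The atoms are exactly the elements that cover u14: u1, u10, u6.

u1, u10, u6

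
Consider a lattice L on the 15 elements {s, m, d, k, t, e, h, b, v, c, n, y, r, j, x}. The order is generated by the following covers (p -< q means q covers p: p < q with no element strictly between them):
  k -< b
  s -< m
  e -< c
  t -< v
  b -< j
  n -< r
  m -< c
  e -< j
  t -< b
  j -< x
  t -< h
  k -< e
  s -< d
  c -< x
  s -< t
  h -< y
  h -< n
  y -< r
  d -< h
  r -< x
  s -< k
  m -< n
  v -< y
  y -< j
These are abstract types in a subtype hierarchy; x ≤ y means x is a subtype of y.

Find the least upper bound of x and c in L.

Common upper bounds of {x, c}: x.
The least among these is x.

x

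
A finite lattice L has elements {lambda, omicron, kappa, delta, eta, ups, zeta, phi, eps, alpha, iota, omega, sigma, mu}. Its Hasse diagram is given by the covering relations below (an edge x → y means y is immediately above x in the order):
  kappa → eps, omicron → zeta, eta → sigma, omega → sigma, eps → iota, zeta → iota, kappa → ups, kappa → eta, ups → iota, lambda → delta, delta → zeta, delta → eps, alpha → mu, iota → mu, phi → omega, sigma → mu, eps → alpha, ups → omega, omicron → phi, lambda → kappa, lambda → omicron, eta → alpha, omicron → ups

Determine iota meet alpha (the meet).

Common lower bounds of {iota, alpha}: delta, eps, kappa, lambda.
The greatest among these is eps.

eps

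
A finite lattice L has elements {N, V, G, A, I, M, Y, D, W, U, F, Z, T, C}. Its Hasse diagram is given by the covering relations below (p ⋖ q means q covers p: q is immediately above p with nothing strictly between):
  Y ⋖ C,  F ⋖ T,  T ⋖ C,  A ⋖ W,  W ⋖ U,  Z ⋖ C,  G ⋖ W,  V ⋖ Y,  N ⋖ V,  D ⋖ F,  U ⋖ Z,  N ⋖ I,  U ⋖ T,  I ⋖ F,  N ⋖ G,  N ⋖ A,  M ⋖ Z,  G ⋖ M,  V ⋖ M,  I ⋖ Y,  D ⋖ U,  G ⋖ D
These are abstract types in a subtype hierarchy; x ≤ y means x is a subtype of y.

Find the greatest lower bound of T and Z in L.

U

Common lower bounds of {T, Z}: A, D, G, N, U, W.
The greatest among these is U.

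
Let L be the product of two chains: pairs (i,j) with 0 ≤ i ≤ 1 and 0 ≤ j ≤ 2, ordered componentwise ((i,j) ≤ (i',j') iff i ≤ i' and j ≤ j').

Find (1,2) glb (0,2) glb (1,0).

In a product of chains, the meet is componentwise min, giving (0,0).

(0,0)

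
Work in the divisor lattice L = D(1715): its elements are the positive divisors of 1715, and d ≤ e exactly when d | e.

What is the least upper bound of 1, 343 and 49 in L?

Common upper bounds of {1, 343, 49}: 1715, 343.
The least among these is 343.

343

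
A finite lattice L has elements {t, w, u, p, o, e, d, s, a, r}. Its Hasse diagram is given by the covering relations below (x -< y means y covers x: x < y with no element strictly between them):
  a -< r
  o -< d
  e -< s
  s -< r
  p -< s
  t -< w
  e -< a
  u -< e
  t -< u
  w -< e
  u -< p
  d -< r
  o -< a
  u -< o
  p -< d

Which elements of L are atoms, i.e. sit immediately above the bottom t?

u, w

The atoms are exactly the elements that cover t: u, w.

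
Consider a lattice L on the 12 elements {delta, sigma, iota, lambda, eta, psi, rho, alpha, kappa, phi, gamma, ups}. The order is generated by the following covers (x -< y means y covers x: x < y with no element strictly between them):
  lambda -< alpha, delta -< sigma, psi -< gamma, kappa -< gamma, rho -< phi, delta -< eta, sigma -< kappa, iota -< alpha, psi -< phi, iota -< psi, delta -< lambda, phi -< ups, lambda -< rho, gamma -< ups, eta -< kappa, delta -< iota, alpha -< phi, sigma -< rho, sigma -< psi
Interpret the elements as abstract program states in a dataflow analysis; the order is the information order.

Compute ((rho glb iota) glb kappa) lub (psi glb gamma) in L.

psi

rho ∧ iota = delta
delta ∧ kappa = delta
psi ∧ gamma = psi
delta ∨ psi = psi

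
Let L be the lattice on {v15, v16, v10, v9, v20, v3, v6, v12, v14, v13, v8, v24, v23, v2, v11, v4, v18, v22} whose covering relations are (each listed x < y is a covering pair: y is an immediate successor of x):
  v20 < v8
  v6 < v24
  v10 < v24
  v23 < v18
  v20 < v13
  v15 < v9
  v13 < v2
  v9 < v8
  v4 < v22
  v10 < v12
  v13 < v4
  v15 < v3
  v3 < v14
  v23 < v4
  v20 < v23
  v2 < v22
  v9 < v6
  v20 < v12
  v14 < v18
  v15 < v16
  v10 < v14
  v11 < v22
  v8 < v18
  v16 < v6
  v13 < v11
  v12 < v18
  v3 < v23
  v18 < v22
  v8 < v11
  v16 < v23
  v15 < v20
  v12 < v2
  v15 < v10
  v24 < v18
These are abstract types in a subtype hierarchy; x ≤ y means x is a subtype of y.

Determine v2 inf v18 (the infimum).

v12

Common lower bounds of {v2, v18}: v10, v12, v15, v20.
The greatest among these is v12.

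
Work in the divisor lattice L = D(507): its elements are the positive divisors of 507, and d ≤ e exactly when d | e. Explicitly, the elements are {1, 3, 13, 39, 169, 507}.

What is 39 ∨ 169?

Common upper bounds of {39, 169}: 507.
The least among these is 507.

507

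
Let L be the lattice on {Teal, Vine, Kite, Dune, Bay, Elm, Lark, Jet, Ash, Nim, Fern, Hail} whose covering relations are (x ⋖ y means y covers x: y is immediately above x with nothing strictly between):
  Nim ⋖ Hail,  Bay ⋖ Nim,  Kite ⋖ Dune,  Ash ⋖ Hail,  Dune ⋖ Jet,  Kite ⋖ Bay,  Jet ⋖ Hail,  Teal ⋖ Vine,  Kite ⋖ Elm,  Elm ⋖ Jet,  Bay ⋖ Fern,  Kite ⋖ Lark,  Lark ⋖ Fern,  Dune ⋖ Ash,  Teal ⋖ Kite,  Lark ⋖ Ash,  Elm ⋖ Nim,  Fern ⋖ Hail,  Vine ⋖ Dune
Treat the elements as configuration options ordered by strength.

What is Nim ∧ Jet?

Common lower bounds of {Nim, Jet}: Elm, Kite, Teal.
The greatest among these is Elm.

Elm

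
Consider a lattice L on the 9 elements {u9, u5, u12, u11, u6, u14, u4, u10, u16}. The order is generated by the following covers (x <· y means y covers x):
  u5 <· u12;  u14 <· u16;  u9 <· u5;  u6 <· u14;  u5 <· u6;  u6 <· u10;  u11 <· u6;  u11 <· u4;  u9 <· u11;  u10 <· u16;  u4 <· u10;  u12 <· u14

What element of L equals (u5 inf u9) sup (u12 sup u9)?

u12

u5 ∧ u9 = u9
u12 ∨ u9 = u12
u9 ∨ u12 = u12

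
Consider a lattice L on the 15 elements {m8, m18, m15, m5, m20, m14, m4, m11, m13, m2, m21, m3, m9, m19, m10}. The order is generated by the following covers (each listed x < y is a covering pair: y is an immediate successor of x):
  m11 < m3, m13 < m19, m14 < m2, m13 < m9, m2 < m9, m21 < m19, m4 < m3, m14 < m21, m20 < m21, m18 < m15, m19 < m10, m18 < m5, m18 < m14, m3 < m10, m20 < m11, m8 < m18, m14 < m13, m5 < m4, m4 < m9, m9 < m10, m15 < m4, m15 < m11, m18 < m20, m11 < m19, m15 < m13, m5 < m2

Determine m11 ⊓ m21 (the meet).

Common lower bounds of {m11, m21}: m18, m20, m8.
The greatest among these is m20.

m20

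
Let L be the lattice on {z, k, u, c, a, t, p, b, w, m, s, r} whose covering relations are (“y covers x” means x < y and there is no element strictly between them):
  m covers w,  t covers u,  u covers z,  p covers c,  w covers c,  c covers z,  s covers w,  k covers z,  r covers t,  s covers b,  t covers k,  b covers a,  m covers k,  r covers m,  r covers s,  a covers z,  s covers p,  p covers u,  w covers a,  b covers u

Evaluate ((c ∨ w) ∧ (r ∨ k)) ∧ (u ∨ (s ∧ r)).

w

c ∨ w = w
r ∨ k = r
w ∧ r = w
s ∧ r = s
u ∨ s = s
w ∧ s = w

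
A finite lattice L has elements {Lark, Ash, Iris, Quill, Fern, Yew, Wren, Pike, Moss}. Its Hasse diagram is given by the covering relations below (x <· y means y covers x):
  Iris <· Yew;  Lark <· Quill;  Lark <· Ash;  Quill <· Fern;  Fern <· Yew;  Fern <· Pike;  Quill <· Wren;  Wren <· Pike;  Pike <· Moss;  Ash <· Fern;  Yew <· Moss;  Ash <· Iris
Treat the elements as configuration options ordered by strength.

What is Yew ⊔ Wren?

Common upper bounds of {Yew, Wren}: Moss.
The least among these is Moss.

Moss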